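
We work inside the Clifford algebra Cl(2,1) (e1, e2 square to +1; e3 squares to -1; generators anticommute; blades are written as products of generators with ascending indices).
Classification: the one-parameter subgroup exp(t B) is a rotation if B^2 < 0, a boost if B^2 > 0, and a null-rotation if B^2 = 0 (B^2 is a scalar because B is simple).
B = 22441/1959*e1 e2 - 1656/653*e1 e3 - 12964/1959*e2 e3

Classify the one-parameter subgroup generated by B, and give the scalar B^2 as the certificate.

B^2 term by term: the squares give (22441/1959)^2*(e1 e2)^2 + (-1656/653)^2*(e1 e3)^2 + (-12964/1959)^2*(e2 e3)^2 = 503598481/3837681*(-1) + 2742336/426409*(+1) + 168065296/3837681*(+1) = -81 (each basis 2-blade squares to minus the product of its generators' squares); cross terms between blades sharing an index anticommute and cancel. So B^2 = -81.
Answer: rotation, certificate B^2 = -81. Key observation: B^2 = -81 is a conjugation invariant, so its sign decides the class regardless of the surface form of B.


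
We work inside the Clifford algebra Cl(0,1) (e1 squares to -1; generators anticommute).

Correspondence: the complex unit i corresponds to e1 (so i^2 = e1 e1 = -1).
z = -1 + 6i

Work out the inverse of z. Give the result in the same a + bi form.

In blades: z = -1 + 6*e1.
With qbar = -1 - 6*e1 (scalar fixed, mapped units negated), z qbar = 37 (the sum of squared coefficients), so z^-1 = qbar / (37) = -1/37 - 6/37*e1; translating back:
Answer: -1/37 - 6/37*i


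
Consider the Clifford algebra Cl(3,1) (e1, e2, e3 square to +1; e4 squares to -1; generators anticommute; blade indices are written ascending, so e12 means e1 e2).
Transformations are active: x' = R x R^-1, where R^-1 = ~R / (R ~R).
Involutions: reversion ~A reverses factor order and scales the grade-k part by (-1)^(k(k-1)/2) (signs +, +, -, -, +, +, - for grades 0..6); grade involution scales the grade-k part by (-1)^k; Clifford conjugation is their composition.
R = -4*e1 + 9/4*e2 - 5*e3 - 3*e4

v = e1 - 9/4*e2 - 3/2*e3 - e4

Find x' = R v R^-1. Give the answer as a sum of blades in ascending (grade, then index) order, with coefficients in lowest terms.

~R = -4*e1 + 9/4*e2 - 5*e3 - 3*e4, and R ~R = 593/16, so R^-1 = ~R / (593/16).
R v = -73/16 + 27/4*e12 + 11*e13 + 7*e14 - 117/8*e23 - 9*e24 + 1/2*e34
Answer: -9/593*e1 + 4023/2372*e2 + 3239/1186*e3 + 1031/593*e4


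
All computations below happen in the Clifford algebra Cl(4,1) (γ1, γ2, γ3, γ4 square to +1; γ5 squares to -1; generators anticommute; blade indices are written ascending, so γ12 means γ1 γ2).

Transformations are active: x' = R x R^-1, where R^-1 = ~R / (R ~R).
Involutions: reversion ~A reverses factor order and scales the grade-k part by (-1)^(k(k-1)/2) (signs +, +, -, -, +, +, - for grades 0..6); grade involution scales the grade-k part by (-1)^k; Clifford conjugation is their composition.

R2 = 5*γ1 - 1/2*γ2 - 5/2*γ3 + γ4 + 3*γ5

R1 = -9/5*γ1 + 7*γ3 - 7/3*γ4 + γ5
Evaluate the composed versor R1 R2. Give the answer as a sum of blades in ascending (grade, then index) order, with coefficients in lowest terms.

Distribute over the terms of R1 (each basis-blade product reordered to ascending indices, repeated generators contracted through their squares):
(-9/5*γ1) R2 = -9 + 9/10*γ12 + 9/2*γ13 - 9/5*γ14 - 27/5*γ15
(7*γ3) R2 = -35/2 - 35*γ13 + 7/2*γ23 + 7*γ34 + 21*γ35
(-7/3*γ4) R2 = -7/3 + 35/3*γ14 - 7/6*γ24 - 35/6*γ34 - 7*γ45
(γ5) R2 = -3 - 5*γ15 + 1/2*γ25 + 5/2*γ35 - γ45
Summing the partial products and collecting blades:
Answer: -191/6 + 9/10*γ12 - 61/2*γ13 + 148/15*γ14 - 52/5*γ15 + 7/2*γ23 - 7/6*γ24 + 1/2*γ25 + 7/6*γ34 + 47/2*γ35 - 8*γ45


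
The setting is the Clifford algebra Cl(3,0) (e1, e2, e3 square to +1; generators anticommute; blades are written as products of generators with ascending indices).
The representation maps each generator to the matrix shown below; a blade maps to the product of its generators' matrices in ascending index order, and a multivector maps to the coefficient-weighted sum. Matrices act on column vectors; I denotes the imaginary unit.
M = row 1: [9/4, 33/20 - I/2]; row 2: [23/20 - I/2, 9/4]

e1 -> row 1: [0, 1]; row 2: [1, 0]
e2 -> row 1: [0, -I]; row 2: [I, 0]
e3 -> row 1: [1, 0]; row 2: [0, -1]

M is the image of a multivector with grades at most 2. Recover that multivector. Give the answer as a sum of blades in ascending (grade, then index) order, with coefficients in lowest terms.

Method: 1, rho(e1), rho(e2), rho(e3) form a trace-orthogonal basis of the 2x2 complex matrices (tr(X Y) = 2 if X = Y, else 0), so M = m0*1 + m1*rho(e1) + m2*rho(e2) + m3*rho(e3) with m0 = tr(M)/2 = 9/4, m1 = tr(M rho(e1))/2 = 7/5 - I/2, m2 = tr(M rho(e2))/2 = I/4, m3 = tr(M rho(e3))/2 = 0.
Multiplying table entries, the bivector images are rho(e1 e2) = I*rho(e3), rho(e1 e3) = -I*rho(e2), rho(e2 e3) = I*rho(e1); with real blade coefficients the real parts of m0..m3 are the coefficients of 1, e1, e2, e3 and the imaginary parts give the bivectors (e2 e3: Im m1, e1 e3: -Im m2, e1 e2: Im m3).
Answer: 9/4 + 7/5*e1 - 1/4*e1 e3 - 1/2*e2 e3


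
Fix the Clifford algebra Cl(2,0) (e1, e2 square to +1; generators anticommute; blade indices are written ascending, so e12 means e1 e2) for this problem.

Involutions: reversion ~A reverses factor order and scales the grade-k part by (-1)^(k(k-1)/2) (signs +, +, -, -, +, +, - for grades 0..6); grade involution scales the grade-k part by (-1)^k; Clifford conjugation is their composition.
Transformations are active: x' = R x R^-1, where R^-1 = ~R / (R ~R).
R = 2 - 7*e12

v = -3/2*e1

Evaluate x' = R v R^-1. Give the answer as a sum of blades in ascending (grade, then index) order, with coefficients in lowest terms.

~R = 2 + 7*e12, and R ~R = 53, so R^-1 = ~R / (53).
R v = -3*e1 - 21/2*e2
Answer: 135/106*e1 - 42/53*e2


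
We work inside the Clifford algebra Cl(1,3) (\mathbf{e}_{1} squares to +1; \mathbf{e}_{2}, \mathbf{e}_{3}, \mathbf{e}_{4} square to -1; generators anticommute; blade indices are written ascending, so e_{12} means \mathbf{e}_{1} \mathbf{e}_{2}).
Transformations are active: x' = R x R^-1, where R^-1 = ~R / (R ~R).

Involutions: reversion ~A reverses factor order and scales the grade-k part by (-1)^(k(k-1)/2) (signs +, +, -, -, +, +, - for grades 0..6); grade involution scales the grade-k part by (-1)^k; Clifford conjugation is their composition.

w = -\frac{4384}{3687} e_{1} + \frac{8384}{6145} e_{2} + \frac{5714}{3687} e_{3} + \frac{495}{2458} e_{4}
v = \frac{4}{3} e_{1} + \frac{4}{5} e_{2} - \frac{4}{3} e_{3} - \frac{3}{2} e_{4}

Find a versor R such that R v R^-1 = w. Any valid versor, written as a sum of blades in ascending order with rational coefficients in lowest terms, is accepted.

Since q(v) = q(w) = -\frac{289}{100}, the sum R = v + w = \frac{532}{3687} e_{1} + \frac{2660}{1229} e_{2} + \frac{266}{1229} e_{3} - \frac{1596}{1229} e_{4} does the job whenever invertible.
Answer: \frac{532}{3687} e_{1} + \frac{2660}{1229} e_{2} + \frac{266}{1229} e_{3} - \frac{1596}{1229} e_{4}


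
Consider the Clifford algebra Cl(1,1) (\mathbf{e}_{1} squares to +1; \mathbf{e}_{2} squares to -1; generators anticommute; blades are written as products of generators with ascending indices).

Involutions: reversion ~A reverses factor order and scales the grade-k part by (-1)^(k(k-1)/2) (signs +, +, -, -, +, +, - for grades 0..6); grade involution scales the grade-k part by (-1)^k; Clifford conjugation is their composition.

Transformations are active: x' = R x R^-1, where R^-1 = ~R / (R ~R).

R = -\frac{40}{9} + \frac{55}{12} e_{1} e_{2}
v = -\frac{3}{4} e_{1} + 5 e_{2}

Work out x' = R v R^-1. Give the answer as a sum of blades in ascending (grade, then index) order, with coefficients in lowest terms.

~R = -\frac{40}{9} - \frac{55}{12} e_{1} e_{2}, and R ~R = -\frac{1625}{1296}, so R^-1 = ~R / (-\frac{1625}{1296}).
R v = -\frac{235}{12} e_{1} - \frac{2705}{144} e_{2}
Answer: -\frac{35901}{260} e_{1} - \frac{8981}{65} e_{2}


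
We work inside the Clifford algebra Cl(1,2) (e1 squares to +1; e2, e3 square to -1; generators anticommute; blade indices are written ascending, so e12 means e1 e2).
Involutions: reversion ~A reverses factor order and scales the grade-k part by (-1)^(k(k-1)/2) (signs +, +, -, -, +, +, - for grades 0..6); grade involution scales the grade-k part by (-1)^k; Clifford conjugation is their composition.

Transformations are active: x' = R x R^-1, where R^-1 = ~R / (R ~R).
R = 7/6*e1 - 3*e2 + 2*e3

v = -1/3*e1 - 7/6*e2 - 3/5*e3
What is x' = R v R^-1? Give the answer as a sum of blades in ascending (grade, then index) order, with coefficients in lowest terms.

~R = 7/6*e1 - 3*e2 + 2*e3, and R ~R = -419/36, so R^-1 = ~R / (-419/36).
R v = -121/45 - 85/36*e12 - 1/30*e13 + 62/15*e23
Answer: 5483/6285*e1 - 2759/12570*e2 + 3193/2095*e3


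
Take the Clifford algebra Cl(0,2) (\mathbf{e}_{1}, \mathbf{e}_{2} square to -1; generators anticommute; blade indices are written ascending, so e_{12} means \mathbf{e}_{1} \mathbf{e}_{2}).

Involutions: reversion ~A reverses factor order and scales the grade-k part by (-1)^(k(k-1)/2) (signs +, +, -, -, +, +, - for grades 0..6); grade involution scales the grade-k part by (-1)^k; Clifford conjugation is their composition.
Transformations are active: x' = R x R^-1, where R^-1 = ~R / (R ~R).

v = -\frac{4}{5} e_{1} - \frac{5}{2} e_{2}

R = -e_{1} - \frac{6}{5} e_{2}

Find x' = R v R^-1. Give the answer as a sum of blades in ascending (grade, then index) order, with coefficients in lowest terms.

~R = -e_{1} - \frac{6}{5} e_{2}, and R ~R = -\frac{61}{25}, so R^-1 = ~R / (-\frac{61}{25}).
R v = -\frac{19}{5} + \frac{77}{50} e_{12}
Answer: -\frac{706}{305} e_{1} - \frac{151}{122} e_{2}


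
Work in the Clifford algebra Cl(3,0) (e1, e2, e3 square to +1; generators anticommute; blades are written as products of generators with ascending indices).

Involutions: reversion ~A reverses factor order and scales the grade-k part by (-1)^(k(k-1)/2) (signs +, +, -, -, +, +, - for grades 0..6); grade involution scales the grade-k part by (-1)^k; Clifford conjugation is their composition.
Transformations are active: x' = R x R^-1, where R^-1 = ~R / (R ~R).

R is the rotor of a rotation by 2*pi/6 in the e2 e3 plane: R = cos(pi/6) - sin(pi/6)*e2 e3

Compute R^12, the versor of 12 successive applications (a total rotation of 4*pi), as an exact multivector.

Half-angle bookkeeping: 12 applications in e2 e3 add up to rotor phase 12*pi/6 = 2*pi, so R^12 = cos(2*pi) - sin(2*pi)*e2 e3.
cos(2*pi) = 1 and sin(2*pi) = 0, so R^12 = 1. The total rotation 4*pi is 2 full turns, so every vector returns to itself, yet the rotor is +1, back on the identity sheet (an even number of 2*pi turns).
Answer: 1


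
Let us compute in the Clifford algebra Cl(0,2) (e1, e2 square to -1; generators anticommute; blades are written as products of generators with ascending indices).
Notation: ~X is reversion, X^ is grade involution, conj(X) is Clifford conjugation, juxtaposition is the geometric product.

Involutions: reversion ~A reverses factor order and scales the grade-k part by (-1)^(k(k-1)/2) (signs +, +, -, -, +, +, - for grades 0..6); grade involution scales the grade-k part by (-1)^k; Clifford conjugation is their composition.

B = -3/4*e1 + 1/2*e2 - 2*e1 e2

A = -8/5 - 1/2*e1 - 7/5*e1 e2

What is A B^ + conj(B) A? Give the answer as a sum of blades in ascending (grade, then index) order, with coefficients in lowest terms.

first term: -97/40 - 19/10*e1 - 5/4*e2 + 69/20*e1 e2
second term: 127/40 - 1/2*e1 + 17/20*e2 - 69/20*e1 e2
Answer: 3/4 - 12/5*e1 - 2/5*e2


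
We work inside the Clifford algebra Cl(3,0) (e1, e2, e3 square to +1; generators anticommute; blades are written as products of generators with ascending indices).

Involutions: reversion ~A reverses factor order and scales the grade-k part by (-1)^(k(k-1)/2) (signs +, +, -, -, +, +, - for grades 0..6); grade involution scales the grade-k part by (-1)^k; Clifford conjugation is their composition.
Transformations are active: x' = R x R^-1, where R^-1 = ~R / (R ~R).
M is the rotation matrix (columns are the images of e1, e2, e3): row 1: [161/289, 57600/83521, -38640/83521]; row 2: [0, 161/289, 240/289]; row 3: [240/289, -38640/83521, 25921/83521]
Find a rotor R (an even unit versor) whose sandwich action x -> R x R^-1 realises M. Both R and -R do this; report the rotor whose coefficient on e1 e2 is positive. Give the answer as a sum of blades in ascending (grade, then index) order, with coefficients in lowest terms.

Method: write R = a + b12*e1 e2 + b13*e1 e3 + b23*e2 e3 with a^2 + b12^2 + b13^2 + b23^2 = 1 (so R^-1 = ~R). Expanding the columns R e_j ~R gives tr M = 4a^2 - 1 and, from the antisymmetric part, M21 - M12 = -4a*b12, M13 - M31 = 4a*b13, M32 - M23 = -4a*b23.
Here tr M = 118979/83521, so a^2 = (1 + tr M)/4 = 50625/83521 and a = ±225/289. Taking a = 225/289: M21 - M12 = -57600/83521, M13 - M31 = -108000/83521, M32 - M23 = -108000/83521, giving b12 = 64/289, b13 = -120/289, b23 = 120/289, i.e. R = 225/289 + 64/289*e1 e2 - 120/289*e1 e3 + 120/289*e2 e3.
Its e1 e2 coefficient is already positive.
Answer: 225/289 + 64/289*e1 e2 - 120/289*e1 e3 + 120/289*e2 e3. Key observation: the double cover Spin(3) -> SO(3) sends R and -R to the same matrix (trace 118979/83521 here), so the stated sign of the e1 e2 coefficient is what selects one sheet.


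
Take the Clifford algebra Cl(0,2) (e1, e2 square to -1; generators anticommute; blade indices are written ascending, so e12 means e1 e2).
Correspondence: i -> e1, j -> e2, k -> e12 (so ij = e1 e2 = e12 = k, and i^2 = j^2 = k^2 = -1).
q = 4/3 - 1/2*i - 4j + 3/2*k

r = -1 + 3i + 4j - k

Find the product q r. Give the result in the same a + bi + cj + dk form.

In blades: q = 4/3 - 1/2*e1 - 4*e2 + 3/2*e12, r = -1 + 3*e1 + 4*e2 - e12.
Distribute q over r term by term (generator squares from the signature, products reordered to ascending indices): (4/3)*r = -4/3 + 4*e1 + 16/3*e2 - 4/3*e12; (-1/2*e1)*r = 3/2 + 1/2*e1 - 1/2*e2 - 2*e12; (-4*e2)*r = 16 + 4*e1 + 4*e2 + 12*e12; (3/2*e12)*r = 3/2 - 6*e1 + 9/2*e2 - 3/2*e12.
Sum: 53/3 + 5/2*e1 + 40/3*e2 + 43/6*e12; translating back through the correspondence:
Answer: 53/3 + 5/2*i + 40/3*j + 43/6*k


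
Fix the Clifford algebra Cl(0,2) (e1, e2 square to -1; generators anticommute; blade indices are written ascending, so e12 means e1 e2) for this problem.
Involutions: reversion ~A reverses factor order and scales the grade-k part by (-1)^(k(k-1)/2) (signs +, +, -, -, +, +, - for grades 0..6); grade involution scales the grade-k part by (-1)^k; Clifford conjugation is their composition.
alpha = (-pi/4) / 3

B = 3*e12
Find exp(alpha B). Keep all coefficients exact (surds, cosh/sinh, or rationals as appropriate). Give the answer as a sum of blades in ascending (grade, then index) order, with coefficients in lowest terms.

B^2 = (3)^2*(e12)^2 = 9*(-1) = -9 (a basis 2-blade squares to minus the product of its generators' squares).
B^2 = -9 — B^2 < 0, so the exponential closes trigonometrically: l = 3, alpha*l = -pi/4, so exp(alpha B) = cos(-pi/4) + (sin(-pi/4)/3)*B = sqrt(2)/2 + (-sqrt(2)/6)*B.
Answer: sqrt(2)/2 - sqrt(2)/2*e12


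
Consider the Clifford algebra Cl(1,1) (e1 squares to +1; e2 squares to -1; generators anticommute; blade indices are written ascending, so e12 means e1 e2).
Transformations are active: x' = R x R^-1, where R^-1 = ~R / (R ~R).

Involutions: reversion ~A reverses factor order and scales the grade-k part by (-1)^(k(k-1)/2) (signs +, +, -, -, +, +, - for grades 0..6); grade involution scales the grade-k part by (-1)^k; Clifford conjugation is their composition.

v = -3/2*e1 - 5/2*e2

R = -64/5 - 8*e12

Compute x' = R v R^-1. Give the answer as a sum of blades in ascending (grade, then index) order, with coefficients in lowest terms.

~R = -64/5 + 8*e12, and R ~R = 2496/25, so R^-1 = ~R / (2496/25).
R v = -4/5*e1 + 20*e2
Answer: 133/78*e1 - 205/78*e2


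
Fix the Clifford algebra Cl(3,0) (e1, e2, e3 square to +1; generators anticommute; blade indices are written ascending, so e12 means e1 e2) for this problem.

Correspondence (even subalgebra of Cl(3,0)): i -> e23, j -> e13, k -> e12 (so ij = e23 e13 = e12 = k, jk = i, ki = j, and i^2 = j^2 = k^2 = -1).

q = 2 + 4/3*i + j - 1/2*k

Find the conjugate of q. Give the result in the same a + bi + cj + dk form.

In blades: q = 2 - 1/2*e12 + e13 + 4/3*e23.
Quaternion conjugation is reversion on the even subalgebra: the scalar is fixed and every grade-2 blade flips sign, giving 2 + 1/2*e12 - e13 - 4/3*e23; translating back:
Answer: 2 - 4/3*i - j + 1/2*k


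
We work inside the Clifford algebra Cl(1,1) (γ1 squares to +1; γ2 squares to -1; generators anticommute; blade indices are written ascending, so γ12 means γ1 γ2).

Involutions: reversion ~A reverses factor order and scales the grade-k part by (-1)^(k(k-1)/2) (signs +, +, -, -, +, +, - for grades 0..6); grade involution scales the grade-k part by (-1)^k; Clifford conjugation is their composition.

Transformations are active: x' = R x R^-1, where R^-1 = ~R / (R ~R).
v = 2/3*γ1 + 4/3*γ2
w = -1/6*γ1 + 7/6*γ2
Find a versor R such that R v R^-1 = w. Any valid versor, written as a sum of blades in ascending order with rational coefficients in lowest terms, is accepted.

R = v + w = 1/2*γ1 + 5/2*γ2 works: the equal norms (-4/3) guarantee its sandwich swaps v into w.
Answer: 1/2*γ1 + 5/2*γ2


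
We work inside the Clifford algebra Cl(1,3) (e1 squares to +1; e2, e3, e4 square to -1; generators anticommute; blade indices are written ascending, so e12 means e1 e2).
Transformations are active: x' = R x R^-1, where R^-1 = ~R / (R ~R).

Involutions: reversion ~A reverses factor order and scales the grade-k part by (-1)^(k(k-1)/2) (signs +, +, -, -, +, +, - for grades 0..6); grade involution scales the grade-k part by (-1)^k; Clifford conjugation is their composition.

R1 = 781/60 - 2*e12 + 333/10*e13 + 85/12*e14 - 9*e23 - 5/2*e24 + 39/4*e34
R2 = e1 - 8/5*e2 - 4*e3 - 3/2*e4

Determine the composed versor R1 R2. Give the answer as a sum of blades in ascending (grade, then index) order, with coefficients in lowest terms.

Distribute over the terms of R2 (each basis-blade product reordered to ascending indices, repeated generators contracted through their squares):
R1 (e1) = 781/60*e1 + 2*e2 - 333/10*e3 - 85/12*e4 - 9*e123 - 5/2*e124 + 39/4*e134
R1 (-8/5*e2) = -16/5*e1 - 1562/75*e2 + 72/5*e3 + 4*e4 + 1332/25*e123 + 34/3*e124 - 78/5*e234
R1 (-4*e3) = 666/5*e1 - 36*e2 - 781/15*e3 - 39*e4 + 8*e123 + 85/3*e134 - 10*e234
R1 (-3/2*e4) = 85/8*e1 - 15/4*e2 + 117/8*e3 - 781/40*e4 + 3*e124 - 999/20*e134 + 27/2*e234
Summing the partial products and collecting blades:
Answer: 18437/120*e1 - 17573/300*e2 - 6761/120*e3 - 7393/120*e4 + 1307/25*e123 + 71/6*e124 - 178/15*e134 - 121/10*e234


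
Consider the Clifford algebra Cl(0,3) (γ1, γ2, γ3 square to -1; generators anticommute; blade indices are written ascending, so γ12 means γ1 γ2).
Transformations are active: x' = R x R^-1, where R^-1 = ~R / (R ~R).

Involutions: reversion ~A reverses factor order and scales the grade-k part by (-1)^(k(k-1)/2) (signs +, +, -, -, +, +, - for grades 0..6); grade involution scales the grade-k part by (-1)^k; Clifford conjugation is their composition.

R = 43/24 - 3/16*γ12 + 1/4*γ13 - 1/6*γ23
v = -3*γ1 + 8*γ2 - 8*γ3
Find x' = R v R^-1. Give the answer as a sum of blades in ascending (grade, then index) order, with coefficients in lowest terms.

~R = 43/24 + 3/16*γ12 - 1/4*γ13 + 1/6*γ23, and R ~R = 7685/2304, so R^-1 = ~R / (7685/2304).
R v = -15/8*γ1 + 217/16*γ2 - 197/12*γ3
Answer: 1515/1537*γ1 + 50492/7685*γ2 - 74056/7685*γ3


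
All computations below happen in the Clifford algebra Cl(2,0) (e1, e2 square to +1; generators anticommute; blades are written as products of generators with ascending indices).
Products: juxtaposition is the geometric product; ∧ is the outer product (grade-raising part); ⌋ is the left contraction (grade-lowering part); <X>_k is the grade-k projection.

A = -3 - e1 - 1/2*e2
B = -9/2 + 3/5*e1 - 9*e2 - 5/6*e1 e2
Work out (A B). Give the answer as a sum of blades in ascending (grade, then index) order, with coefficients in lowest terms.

step 1: 87/5 + 137/60*e1 + 361/12*e2 + 59/5*e1 e2
Answer: 87/5 + 137/60*e1 + 361/12*e2 + 59/5*e1 e2


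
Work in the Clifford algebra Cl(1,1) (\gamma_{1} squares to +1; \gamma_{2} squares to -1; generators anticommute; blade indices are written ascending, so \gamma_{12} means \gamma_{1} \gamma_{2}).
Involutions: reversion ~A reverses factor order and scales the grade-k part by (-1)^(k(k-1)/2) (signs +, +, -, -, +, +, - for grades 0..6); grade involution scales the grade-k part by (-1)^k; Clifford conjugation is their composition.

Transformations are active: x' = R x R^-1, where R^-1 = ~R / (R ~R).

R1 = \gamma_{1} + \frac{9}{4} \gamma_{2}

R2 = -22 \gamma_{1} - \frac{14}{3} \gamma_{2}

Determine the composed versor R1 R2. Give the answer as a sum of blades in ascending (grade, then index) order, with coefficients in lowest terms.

Distribute over the terms of R1 (each basis-blade product reordered to ascending indices, repeated generators contracted through their squares):
(\gamma_{1}) R2 = -22 - \frac{14}{3} \gamma_{12}
(\frac{9}{4} \gamma_{2}) R2 = \frac{21}{2} + \frac{99}{2} \gamma_{12}
Summing the partial products and collecting blades:
Answer: -\frac{23}{2} + \frac{269}{6} \gamma_{12}


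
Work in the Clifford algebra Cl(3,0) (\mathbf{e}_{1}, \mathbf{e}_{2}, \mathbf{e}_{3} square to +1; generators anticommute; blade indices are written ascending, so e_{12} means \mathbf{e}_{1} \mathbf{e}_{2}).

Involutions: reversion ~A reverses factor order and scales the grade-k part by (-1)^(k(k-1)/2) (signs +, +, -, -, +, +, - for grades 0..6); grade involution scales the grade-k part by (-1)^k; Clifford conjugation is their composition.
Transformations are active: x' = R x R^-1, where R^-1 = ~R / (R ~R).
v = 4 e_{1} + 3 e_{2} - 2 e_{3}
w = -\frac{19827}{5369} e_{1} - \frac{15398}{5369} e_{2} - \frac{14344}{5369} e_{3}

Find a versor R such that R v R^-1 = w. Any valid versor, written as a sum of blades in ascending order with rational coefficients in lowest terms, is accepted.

Equal squares first: v^2 = w^2 = 29. Then v + w = \frac{1649}{5369} e_{1} + \frac{709}{5369} e_{2} - \frac{25082}{5369} e_{3} is a versor taking v to w, provided it is invertible.
Answer: \frac{1649}{5369} e_{1} + \frac{709}{5369} e_{2} - \frac{25082}{5369} e_{3}


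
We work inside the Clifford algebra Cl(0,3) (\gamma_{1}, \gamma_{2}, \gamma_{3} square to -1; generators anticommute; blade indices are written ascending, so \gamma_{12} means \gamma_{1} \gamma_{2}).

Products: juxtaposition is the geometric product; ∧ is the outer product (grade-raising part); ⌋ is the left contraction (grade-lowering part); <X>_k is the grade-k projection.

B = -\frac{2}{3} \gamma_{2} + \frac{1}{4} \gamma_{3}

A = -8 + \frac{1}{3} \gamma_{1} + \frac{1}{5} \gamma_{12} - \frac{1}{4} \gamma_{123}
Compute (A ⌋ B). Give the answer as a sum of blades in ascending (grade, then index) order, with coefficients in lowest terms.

step 1: \frac{16}{3} \gamma_{2} - 2 \gamma_{3}
Answer: \frac{16}{3} \gamma_{2} - 2 \gamma_{3}


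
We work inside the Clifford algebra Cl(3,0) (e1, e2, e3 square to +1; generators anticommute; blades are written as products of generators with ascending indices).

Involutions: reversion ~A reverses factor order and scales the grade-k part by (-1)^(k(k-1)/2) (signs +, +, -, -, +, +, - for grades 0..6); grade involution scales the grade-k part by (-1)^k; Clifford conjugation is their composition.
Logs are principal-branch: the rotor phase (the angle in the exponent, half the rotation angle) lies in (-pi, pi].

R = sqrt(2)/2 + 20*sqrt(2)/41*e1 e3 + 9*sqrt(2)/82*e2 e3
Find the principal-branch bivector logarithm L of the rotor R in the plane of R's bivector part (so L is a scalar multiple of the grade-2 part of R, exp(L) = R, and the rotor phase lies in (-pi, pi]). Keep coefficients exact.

The scalar part of R is sqrt(2)/2, which fixes the principal-branch rotor phase; the unit plane is then the bivector part divided by the sine of that phase, and L is that plane scaled by the phase.
Concretely: cos(phase) = sqrt(2)/2 gives phase = ±pi/4, and since phase/sin(phase) is even the sign is immaterial: L = (phase/sin(phase)) * <R>_2 = (sqrt(2)*pi/4) * <R>_2.
Answer: 10*pi/41*e1 e3 + 9*pi/164*e2 e3


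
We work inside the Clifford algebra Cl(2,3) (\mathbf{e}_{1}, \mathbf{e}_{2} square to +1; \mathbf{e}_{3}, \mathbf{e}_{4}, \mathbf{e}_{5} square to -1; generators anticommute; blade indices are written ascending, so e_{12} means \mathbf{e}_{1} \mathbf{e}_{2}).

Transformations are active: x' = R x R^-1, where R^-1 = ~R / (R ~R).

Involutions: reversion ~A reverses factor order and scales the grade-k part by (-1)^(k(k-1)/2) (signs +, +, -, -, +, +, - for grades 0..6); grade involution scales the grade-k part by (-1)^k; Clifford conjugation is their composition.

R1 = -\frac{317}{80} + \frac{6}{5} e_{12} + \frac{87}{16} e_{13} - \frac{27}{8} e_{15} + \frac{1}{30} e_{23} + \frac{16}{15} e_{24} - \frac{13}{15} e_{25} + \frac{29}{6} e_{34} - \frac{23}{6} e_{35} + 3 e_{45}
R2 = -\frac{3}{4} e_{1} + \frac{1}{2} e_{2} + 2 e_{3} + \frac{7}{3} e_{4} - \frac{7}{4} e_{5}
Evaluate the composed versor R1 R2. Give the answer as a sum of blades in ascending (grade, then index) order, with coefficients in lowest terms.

Distribute over the terms of R2 (each basis-blade product reordered to ascending indices, repeated generators contracted through their squares):
R1 (-\frac{3}{4} e_{1}) = \frac{951}{320} e_{1} + \frac{9}{10} e_{2} + \frac{261}{64} e_{3} - \frac{81}{32} e_{5} - \frac{1}{40} e_{123} - \frac{4}{5} e_{124} + \frac{13}{20} e_{125} - \frac{29}{8} e_{134} + \frac{23}{8} e_{135} - \frac{9}{4} e_{145}
R1 (\frac{1}{2} e_{2}) = \frac{3}{5} e_{1} - \frac{317}{160} e_{2} - \frac{1}{60} e_{3} - \frac{8}{15} e_{4} + \frac{13}{30} e_{5} - \frac{87}{32} e_{123} + \frac{27}{16} e_{125} + \frac{29}{12} e_{234} - \frac{23}{12} e_{235} + \frac{3}{2} e_{245}
R1 (2 e_{3}) = -\frac{87}{8} e_{1} - \frac{1}{15} e_{2} - \frac{317}{40} e_{3} + \frac{29}{3} e_{4} - \frac{23}{3} e_{5} + \frac{12}{5} e_{123} + \frac{27}{4} e_{135} - \frac{32}{15} e_{234} + \frac{26}{15} e_{235} + 6 e_{345}
R1 (\frac{7}{3} e_{4}) = -\frac{112}{45} e_{2} - \frac{203}{18} e_{3} - \frac{2219}{240} e_{4} + 7 e_{5} + \frac{14}{5} e_{124} + \frac{203}{16} e_{134} + \frac{63}{8} e_{145} + \frac{7}{90} e_{234} + \frac{91}{45} e_{245} + \frac{161}{18} e_{345}
R1 (-\frac{7}{4} e_{5}) = -\frac{189}{32} e_{1} - \frac{91}{60} e_{2} - \frac{161}{24} e_{3} + \frac{21}{4} e_{4} + \frac{2219}{320} e_{5} - \frac{21}{10} e_{125} - \frac{609}{64} e_{135} - \frac{7}{120} e_{235} - \frac{28}{15} e_{245} - \frac{203}{24} e_{345}
Summing the partial products and collecting blades:
Answer: -\frac{4227}{320} e_{1} - \frac{7421}{1440} e_{2} - \frac{62927}{2880} e_{3} + \frac{411}{80} e_{4} + \frac{4003}{960} e_{5} - \frac{11}{32} e_{123} + 2 e_{124} + \frac{19}{80} e_{125} + \frac{145}{16} e_{134} + \frac{7}{64} e_{135} + \frac{45}{8} e_{145} + \frac{13}{36} e_{234} - \frac{29}{120} e_{235} + \frac{149}{90} e_{245} + \frac{467}{72} e_{345}


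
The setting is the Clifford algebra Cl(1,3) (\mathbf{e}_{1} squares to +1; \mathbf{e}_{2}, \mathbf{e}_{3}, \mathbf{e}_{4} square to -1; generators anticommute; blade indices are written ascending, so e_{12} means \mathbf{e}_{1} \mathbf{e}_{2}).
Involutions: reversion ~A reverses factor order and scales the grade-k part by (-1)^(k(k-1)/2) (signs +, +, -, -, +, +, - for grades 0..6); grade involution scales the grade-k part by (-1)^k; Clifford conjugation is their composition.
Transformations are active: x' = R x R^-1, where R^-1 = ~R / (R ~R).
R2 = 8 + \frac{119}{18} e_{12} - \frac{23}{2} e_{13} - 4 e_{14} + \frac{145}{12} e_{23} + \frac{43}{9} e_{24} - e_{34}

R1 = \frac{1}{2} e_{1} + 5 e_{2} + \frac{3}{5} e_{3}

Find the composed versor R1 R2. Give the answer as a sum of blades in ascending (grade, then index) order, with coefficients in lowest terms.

Distribute over the terms of R1 (each basis-blade product reordered to ascending indices, repeated generators contracted through their squares):
(\frac{1}{2} e_{1}) R2 = 4 e_{1} + \frac{119}{36} e_{2} - \frac{23}{4} e_{3} - 2 e_{4} + \frac{145}{24} e_{123} + \frac{43}{18} e_{124} - \frac{1}{2} e_{134}
(5 e_{2}) R2 = \frac{595}{18} e_{1} + 40 e_{2} - \frac{725}{12} e_{3} - \frac{215}{9} e_{4} + \frac{115}{2} e_{123} + 20 e_{124} - 5 e_{234}
(\frac{3}{5} e_{3}) R2 = -\frac{69}{10} e_{1} + \frac{29}{4} e_{2} + \frac{24}{5} e_{3} + \frac{3}{5} e_{4} + \frac{119}{30} e_{123} + \frac{12}{5} e_{134} - \frac{43}{15} e_{234}
Summing the partial products and collecting blades:
Answer: \frac{1357}{45} e_{1} + \frac{455}{9} e_{2} - \frac{1841}{30} e_{3} - \frac{1138}{45} e_{4} + \frac{8101}{120} e_{123} + \frac{403}{18} e_{124} + \frac{19}{10} e_{134} - \frac{118}{15} e_{234}


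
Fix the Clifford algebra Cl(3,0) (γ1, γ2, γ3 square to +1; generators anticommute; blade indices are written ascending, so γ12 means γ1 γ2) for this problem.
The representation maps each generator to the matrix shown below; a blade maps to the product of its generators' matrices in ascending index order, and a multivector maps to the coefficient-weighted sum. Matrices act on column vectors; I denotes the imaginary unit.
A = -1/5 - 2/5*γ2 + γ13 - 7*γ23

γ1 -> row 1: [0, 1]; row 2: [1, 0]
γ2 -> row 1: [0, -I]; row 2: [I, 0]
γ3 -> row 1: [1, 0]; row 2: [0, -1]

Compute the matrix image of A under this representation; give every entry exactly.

Bivector images (products of the table entries): rho(γ13) = rho(γ1)rho(γ3) = row 1: [0, -1]; row 2: [1, 0]; rho(γ23) = rho(γ2)rho(γ3) = row 1: [0, I]; row 2: [I, 0].
M = (-1/5)*1 + (-2/5)*rho(γ2) + (1)*rho(γ13) + (-7)*rho(γ23), summed entrywise (1 is the identity matrix):
Answer: row 1: [-1/5, -1 - 33*I/5]; row 2: [1 - 37*I/5, -1/5]


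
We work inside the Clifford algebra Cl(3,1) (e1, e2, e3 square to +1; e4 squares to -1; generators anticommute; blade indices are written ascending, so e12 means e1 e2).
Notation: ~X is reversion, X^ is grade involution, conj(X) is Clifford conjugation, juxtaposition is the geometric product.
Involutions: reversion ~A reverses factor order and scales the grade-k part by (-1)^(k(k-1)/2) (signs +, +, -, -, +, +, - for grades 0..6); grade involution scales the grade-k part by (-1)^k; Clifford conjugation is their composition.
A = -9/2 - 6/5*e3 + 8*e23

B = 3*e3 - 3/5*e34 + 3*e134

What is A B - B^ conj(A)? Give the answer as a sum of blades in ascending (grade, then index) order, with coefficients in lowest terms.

first term: -18/5 + 24*e2 - 27/2*e3 + 18/25*e4 + 18/5*e14 - 24/5*e24 + 27/10*e34 + 24*e124 - 27/2*e134
second term: -18/5 - 24*e2 + 27/2*e3 + 18/25*e4 + 18/5*e14 - 24/5*e24 + 27/10*e34 - 24*e124 + 27/2*e134
Answer: 48*e2 - 27*e3 + 48*e124 - 27*e134


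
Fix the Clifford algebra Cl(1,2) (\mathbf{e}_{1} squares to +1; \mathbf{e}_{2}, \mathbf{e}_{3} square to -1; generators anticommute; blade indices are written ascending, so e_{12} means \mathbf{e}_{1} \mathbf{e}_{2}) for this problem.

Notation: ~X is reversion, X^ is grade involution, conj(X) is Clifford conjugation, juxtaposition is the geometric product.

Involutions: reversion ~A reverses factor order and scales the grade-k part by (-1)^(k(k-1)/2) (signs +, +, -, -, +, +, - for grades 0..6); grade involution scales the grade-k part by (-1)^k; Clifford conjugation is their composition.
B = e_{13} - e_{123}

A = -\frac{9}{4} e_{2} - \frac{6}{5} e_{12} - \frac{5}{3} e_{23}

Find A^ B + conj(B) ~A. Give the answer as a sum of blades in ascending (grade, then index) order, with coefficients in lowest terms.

first term: -\frac{5}{3} e_{1} + \frac{6}{5} e_{3} + \frac{5}{3} e_{12} - \frac{9}{4} e_{13} + \frac{6}{5} e_{23} - \frac{9}{4} e_{123}
second term: \frac{5}{3} e_{1} - \frac{6}{5} e_{3} - \frac{5}{3} e_{12} + \frac{9}{4} e_{13} - \frac{6}{5} e_{23} - \frac{9}{4} e_{123}
Answer: -\frac{9}{2} e_{123}


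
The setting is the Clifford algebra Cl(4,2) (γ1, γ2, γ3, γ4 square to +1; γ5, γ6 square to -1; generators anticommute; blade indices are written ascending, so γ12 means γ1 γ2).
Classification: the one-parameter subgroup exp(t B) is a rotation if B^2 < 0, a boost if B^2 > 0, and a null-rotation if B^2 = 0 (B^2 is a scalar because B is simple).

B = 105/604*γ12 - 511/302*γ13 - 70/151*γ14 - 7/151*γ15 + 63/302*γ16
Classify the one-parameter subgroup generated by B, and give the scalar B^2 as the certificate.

B^2 term by term: the squares give (105/604)^2*(γ12)^2 + (-511/302)^2*(γ13)^2 + (-70/151)^2*(γ14)^2 + (-7/151)^2*(γ15)^2 + (63/302)^2*(γ16)^2 = 11025/364816*(-1) + 261121/91204*(-1) + 4900/22801*(-1) + 49/22801*(+1) + 3969/91204*(+1) = -49/16 (each basis 2-blade squares to minus the product of its generators' squares); cross terms between blades sharing an index anticommute and cancel. So B^2 = -49/16.
Answer: rotation, certificate B^2 = -49/16. Note: conjugating B changes its blade decomposition but never the scalar B^2 = -49/16, whose sign settles the classification.


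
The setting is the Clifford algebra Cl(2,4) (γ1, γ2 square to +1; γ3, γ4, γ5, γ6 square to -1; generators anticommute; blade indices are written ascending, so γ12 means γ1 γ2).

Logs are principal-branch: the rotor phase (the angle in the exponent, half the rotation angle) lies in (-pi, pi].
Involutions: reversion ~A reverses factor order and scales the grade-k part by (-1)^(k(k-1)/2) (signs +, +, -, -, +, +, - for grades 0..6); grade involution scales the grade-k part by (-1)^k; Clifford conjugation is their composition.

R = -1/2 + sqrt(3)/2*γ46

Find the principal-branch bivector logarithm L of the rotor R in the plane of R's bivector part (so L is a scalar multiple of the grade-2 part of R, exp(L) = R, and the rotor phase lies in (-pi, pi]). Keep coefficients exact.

The scalar part of R is -1/2, so the principal-branch rotor phase is pinned; divide the bivector part by its sine to get the unit plane — L is the phase times that plane.
Concretely: cos(phase) = -1/2 gives phase = ±2*pi/3, and since phase/sin(phase) is even the sign is immaterial: L = (phase/sin(phase)) * <R>_2 = (4*sqrt(3)*pi/9) * <R>_2.
Answer: 2*pi/3*γ46


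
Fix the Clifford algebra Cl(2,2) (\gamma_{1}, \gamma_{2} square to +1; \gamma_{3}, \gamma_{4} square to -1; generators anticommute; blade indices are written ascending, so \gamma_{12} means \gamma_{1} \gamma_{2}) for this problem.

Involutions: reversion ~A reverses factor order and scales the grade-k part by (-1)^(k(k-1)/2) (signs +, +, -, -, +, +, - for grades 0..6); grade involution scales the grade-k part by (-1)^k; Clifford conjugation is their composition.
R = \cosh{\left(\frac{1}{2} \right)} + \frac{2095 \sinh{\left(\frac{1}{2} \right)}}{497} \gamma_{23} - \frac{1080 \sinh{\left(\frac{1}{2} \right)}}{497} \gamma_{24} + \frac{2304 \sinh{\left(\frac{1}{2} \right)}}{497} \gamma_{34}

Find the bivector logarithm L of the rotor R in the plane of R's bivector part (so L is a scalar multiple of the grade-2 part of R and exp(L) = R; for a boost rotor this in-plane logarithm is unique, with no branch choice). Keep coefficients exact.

The scalar part of R is \cosh{\left(\frac{1}{2} \right)}, so cosh pins the rapidity up to sign — the sign comes from the bivector part; dividing that part by sinh of the rapidity yields the plane, and the in-plane L = rapidity * plane is unique because the two sign choices cancel.
Concretely: cosh(rapidity) = \cosh{\left(\frac{1}{2} \right)} gives rapidity = ±\frac{1}{2}, and since rapidity/sinh(rapidity) is even the sign is immaterial: L = (rapidity/sinh(rapidity)) * <R>_2 = (\frac{1}{2 \sinh{\left(\frac{1}{2} \right)}}) * <R>_2.
Answer: \frac{2095}{994} \gamma_{23} - \frac{540}{497} \gamma_{24} + \frac{1152}{497} \gamma_{34}


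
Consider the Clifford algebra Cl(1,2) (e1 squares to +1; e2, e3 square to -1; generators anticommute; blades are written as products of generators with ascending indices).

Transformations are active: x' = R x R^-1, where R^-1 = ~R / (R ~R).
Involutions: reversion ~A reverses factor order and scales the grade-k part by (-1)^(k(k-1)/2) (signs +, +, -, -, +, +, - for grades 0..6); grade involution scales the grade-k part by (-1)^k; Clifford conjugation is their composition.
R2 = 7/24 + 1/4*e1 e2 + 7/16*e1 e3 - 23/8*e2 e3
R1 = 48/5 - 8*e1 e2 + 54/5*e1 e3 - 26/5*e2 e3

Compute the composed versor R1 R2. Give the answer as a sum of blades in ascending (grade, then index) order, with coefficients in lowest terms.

Distribute over the terms of R1 (each basis-blade product reordered to ascending indices, repeated generators contracted through their squares):
(48/5) R2 = 14/5 + 12/5*e1 e2 + 21/5*e1 e3 - 138/5*e2 e3
(-8*e1 e2) R2 = -2 - 7/3*e1 e2 - 23*e1 e3 + 7/2*e2 e3
(54/5*e1 e3) R2 = 189/40 - 621/20*e1 e2 + 63/20*e1 e3 + 27/10*e2 e3
(-26/5*e2 e3) R2 = -299/20 + 91/40*e1 e2 - 13/10*e1 e3 - 91/60*e2 e3
Summing the partial products and collecting blades:
Answer: -377/40 - 689/24*e1 e2 - 339/20*e1 e3 - 275/12*e2 e3


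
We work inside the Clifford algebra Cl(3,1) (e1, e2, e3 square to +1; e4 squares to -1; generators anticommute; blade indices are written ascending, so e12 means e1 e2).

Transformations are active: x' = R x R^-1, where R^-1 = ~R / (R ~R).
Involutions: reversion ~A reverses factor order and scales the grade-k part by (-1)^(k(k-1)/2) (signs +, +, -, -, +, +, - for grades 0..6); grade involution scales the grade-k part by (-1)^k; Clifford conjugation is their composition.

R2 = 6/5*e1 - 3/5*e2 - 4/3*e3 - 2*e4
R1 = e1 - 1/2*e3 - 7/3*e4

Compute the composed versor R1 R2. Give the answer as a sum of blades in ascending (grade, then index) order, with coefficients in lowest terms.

Distribute over the terms of R1 (each basis-blade product reordered to ascending indices, repeated generators contracted through their squares):
(e1) R2 = 6/5 - 3/5*e12 - 4/3*e13 - 2*e14
(-1/2*e3) R2 = 2/3 + 3/5*e13 - 3/10*e23 + e34
(-7/3*e4) R2 = -14/3 + 14/5*e14 - 7/5*e24 - 28/9*e34
Summing the partial products and collecting blades:
Answer: -14/5 - 3/5*e12 - 11/15*e13 + 4/5*e14 - 3/10*e23 - 7/5*e24 - 19/9*e34


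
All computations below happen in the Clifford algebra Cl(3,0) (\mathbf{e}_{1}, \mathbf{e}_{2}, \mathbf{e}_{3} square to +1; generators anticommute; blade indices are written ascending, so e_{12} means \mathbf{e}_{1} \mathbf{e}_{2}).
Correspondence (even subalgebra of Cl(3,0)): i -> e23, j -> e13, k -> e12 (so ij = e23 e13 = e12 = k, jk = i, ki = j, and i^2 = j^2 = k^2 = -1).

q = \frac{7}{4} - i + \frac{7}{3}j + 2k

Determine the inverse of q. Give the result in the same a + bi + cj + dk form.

In blades: q = \frac{7}{4} + 2 e_{12} + \frac{7}{3} e_{13} - e_{23}.
With qbar = \frac{7}{4} - 2 e_{12} - \frac{7}{3} e_{13} + e_{23} (scalar fixed, mapped units negated), q qbar = \frac{1945}{144} (the sum of squared coefficients), so q^-1 = qbar / (\frac{1945}{144}) = \frac{252}{1945} - \frac{288}{1945} e_{12} - \frac{336}{1945} e_{13} + \frac{144}{1945} e_{23}; translating back:
Answer: \frac{252}{1945} + \frac{144}{1945}i - \frac{336}{1945}j - \frac{288}{1945}k


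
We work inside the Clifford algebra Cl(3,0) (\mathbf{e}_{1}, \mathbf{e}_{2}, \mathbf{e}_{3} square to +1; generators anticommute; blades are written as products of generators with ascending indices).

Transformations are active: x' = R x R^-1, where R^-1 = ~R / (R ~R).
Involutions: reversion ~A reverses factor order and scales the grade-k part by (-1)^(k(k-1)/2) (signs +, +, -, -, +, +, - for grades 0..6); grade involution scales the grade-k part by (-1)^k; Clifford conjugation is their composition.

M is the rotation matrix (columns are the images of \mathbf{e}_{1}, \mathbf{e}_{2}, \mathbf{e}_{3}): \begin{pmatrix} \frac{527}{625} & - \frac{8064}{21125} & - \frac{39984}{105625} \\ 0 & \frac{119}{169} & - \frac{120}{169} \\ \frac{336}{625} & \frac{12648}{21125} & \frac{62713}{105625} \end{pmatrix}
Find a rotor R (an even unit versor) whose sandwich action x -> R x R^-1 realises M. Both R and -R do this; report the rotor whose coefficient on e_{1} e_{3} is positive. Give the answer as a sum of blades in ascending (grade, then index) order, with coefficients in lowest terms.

Method: write R = a + b12*e_{1} e_{2} + b13*e_{1} e_{3} + b23*e_{2} e_{3} with a^2 + b12^2 + b13^2 + b23^2 = 1 (so R^-1 = ~R). Expanding the columns R e_j ~R gives tr M = 4a^2 - 1 and, from the antisymmetric part, M21 - M12 = -4a*b12, M13 - M31 = 4a*b13, M32 - M23 = -4a*b23.
Here tr M = \frac{226151}{105625}, so a^2 = (1 + tr M)/4 = \frac{82944}{105625} and a = ±\frac{288}{325}. Taking a = \frac{288}{325}: M21 - M12 = \frac{8064}{21125}, M13 - M31 = -\frac{96768}{105625}, M32 - M23 = \frac{27648}{21125}, giving b12 = -\frac{7}{65}, b13 = -\frac{84}{325}, b23 = -\frac{24}{65}, i.e. R = \frac{288}{325} - \frac{7}{65} e_{1} e_{2} - \frac{84}{325} e_{1} e_{3} - \frac{24}{65} e_{2} e_{3}.
Its e_{1} e_{3} coefficient is negative, so report the other preimage -R.
Answer: -\frac{288}{325} + \frac{7}{65} e_{1} e_{2} + \frac{84}{325} e_{1} e_{3} + \frac{24}{65} e_{2} e_{3}. Why the constraint matters: R and -R act identically through the sandwich — M has trace \frac{226151}{105625} either way — so only the sign condition on e_{1} e_{3} picks one of the two preimages.
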